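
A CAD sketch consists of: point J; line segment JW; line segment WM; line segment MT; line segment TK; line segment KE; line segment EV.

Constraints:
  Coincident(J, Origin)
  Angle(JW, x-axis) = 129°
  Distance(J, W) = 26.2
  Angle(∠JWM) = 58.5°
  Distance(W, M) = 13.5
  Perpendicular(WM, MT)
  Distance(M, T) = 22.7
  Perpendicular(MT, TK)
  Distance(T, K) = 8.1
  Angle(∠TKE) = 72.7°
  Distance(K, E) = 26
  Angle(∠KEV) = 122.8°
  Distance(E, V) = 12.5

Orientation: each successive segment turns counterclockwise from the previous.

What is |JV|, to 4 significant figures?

30.08

J is at the origin; JW runs at 129.0° with length 26.2, so W = (-16.49, 20.36). ∠JWM = 58.5° gives WM at -109.5° from the x-axis; with |WM| = 13.5, M = (-20.99, 7.636). WM ⟂ MT, so MT runs at -19.50°; with |MT| = 22.7, T = (0.4034, 0.05815). MT ⟂ TK, so TK runs at 70.50°; with |TK| = 8.1, K = (3.107, 7.694). ∠TKE = 72.7° gives KE at 177.8° from the x-axis; with |KE| = 26.0, E = (-22.87, 8.692). ∠KEV = 122.8° gives EV at -125.0° from the x-axis; with |EV| = 12.5, V = (-30.04, -1.548). Then |JV| = |V − J| = 30.08.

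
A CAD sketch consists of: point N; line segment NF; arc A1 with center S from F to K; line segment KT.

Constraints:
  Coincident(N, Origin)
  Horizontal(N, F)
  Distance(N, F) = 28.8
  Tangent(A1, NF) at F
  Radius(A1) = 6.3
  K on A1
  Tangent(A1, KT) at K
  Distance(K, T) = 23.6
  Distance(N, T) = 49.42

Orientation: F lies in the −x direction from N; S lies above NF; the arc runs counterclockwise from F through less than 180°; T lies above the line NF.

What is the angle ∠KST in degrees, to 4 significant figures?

75.05°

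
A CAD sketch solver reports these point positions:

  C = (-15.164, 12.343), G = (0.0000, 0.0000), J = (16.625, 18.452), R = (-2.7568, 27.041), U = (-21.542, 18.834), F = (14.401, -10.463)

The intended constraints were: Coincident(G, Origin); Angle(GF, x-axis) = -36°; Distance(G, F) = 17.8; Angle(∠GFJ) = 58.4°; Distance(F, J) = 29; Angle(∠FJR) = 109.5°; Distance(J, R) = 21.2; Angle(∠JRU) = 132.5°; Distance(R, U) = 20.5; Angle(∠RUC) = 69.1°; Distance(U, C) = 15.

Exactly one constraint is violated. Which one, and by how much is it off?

Distance(U, C) = 15 — off by 5.90.

G = (0.00, 0.00) ✓; GF at -36.00° ✓; |GF| = 17.80 ✓; ∠GFJ = 58.40° ✓; |FJ| = 29.00 ✓; ∠FJR = 109.5° ✓; |JR| = 21.20 ✓; ∠JRU = 132.5° ✓; |RU| = 20.50 ✓; ∠RUC = 69.10° ✓; |UC| = 9.100 ✗.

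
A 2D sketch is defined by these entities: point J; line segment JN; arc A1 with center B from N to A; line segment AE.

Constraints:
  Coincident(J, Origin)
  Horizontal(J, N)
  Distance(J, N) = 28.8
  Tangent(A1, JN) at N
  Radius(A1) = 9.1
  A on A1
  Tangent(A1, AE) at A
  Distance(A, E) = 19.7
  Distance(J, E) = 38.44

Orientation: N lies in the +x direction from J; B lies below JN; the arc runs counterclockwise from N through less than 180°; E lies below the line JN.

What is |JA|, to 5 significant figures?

22.670

Checks: ∠(BN, NJ) = 90.00° ✓; |BN| = 9.100 ✓; |BA| = 9.100 ✓; ∠(BA, AE) = 90.00° ✓; |AE| = 19.70 ✓; |JE| = 38.44 ✓.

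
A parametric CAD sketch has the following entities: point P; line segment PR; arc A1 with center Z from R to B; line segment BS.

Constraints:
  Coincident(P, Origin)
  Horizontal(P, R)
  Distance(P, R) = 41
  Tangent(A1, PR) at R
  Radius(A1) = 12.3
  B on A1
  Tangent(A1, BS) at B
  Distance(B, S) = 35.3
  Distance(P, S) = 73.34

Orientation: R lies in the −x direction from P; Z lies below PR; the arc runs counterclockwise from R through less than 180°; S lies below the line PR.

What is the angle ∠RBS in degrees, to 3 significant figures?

138°

P is at the origin; P and R share the same y with |PR| = 41.0 and R on the −x side, so R = (-41.0, 0.00). The tangent condition forces ZR to be normal to PR, so Z = R + (0, -12.3) = (-41.0, -12.3). Since ZB ⟂ BS (tangency), |ZS| = √(12.3² + 35.3²) = 37.4 regardless of where B sits on A1. So S lies on both circle(P, 73.34) and circle(Z, 37.4); the below-PR intersection is S = (-57.1, -46.0). B is the foot of the tangent from S: B = (-53.2, -11.0).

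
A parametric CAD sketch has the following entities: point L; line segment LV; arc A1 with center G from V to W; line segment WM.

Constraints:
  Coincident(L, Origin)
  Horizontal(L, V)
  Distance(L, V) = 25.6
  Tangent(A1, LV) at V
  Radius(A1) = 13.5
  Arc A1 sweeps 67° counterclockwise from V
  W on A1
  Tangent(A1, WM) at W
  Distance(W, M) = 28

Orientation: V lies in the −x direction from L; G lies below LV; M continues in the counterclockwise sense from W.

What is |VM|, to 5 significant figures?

41.255

On A1, V sits at bearing 90° from G; a 67° counterclockwise sweep puts W at bearing 157°, so W = G + 13.5·(cos 157°, sin 157°) = (-38.027, -8.2251). A1 meets WM tangentially, so GW is at right angles to WM, so WM runs along (−sin 157°, cos 157°); with |WM| = 28.0, M = (-48.967, -33.999). Then |VM| = |M − V| = 41.255.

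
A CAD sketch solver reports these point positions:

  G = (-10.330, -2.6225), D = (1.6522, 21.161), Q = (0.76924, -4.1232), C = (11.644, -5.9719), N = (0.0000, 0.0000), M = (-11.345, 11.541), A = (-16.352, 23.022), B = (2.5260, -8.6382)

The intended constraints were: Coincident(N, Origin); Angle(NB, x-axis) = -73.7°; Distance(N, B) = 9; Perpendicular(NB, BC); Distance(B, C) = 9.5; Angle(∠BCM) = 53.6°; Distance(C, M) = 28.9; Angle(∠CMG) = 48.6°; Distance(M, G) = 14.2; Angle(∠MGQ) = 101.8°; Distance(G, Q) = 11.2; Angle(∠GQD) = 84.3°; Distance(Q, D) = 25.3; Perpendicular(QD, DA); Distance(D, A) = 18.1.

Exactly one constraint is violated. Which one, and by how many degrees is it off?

Perpendicular(QD, DA) — off by 3.90°.

N = (0.00, 0.00) ✓; NB at -73.70° ✓; |NB| = 9.000 ✓; ∠(NB, BC) = 90.00° ✓; |BC| = 9.500 ✓; ∠BCM = 53.60° ✓; |CM| = 28.90 ✓; ∠CMG = 48.60° ✓; |MG| = 14.20 ✓; ∠MGQ = 101.8° ✓; |GQ| = 11.20 ✓; ∠GQD = 84.30° ✓; |QD| = 25.30 ✓; ∠(QD, DA) = 86.10° ✗; |DA| = 18.10 ✓.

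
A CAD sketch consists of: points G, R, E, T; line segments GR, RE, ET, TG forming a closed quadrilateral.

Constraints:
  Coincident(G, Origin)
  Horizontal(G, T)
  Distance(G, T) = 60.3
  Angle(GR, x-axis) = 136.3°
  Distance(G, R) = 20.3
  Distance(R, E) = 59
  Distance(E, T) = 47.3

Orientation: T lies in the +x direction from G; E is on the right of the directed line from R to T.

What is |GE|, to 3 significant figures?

38.8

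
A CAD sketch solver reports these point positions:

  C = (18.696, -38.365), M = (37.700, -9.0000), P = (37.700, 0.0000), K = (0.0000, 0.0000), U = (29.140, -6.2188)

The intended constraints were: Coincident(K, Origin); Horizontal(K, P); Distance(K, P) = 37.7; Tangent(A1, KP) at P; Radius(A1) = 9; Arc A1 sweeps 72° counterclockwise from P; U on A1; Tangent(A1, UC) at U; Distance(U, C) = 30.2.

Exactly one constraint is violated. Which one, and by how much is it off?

Distance(U, C) = 30.2 — off by 3.60.

K = (0.00, 0.00) ✓; K.y = 0.00, P.y = 0.00 ✓; |KP| = 37.70 ✓; ∠(MP, PK) = 90.00° ✓; |MP| = 9.000 ✓; bearing(M→U) − bearing(M→P) = 72.00° ✓; |MU| = 9.000 ✓; ∠(MU, UC) = 90.00° ✓; |UC| = 33.80 ✗.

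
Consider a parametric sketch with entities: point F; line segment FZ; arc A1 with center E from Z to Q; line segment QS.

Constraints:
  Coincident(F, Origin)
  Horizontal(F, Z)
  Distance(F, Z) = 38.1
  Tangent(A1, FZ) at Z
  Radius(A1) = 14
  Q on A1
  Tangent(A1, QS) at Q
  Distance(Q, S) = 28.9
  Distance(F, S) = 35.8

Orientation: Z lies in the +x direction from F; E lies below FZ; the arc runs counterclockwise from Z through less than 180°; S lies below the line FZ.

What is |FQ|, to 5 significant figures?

26.730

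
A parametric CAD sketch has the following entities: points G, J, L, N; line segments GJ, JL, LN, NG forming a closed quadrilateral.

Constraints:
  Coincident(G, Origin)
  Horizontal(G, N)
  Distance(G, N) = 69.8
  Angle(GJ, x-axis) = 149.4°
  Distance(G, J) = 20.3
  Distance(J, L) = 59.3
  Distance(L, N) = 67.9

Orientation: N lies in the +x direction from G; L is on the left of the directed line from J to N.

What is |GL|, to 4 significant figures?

57.26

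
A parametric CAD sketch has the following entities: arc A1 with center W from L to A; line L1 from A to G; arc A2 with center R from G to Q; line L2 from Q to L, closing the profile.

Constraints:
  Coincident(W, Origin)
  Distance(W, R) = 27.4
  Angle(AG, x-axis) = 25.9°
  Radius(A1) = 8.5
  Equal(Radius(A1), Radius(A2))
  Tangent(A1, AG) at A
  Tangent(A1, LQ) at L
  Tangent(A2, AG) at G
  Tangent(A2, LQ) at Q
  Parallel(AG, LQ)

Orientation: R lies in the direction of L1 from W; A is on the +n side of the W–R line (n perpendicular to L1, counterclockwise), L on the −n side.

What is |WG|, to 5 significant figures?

28.688

Tangency of A1 to both parallel lines with radius 8.5 puts A and L at W ± 8.5·n: A = (-3.7128, 7.6462), L = (3.7128, -7.6462). Equal radii place G and Q the same way about R: G = R + 8.5·n = (20.935, 19.615), Q = R − 8.5·n = (28.361, 4.3221). Then |WG| = |G − W| = 28.688.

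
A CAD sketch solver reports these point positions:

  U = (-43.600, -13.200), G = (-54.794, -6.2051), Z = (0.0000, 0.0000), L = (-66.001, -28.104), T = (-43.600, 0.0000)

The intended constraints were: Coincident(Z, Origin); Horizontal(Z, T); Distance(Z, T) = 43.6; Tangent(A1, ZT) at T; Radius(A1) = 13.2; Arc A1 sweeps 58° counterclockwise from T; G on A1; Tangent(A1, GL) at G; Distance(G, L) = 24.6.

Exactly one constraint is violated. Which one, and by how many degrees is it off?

Tangent(A1, GL) at G — off by 4.90°.

Z = (0.00, 0.00) ✓; Z.y = 0.00, T.y = 0.00 ✓; |ZT| = 43.60 ✓; ∠(UT, TZ) = 90.00° ✓; |UT| = 13.20 ✓; bearing(U→G) − bearing(U→T) = 58.00° ✓; |UG| = 13.20 ✓; ∠(UG, GL) = 85.10° ✗; |GL| = 24.60 ✓.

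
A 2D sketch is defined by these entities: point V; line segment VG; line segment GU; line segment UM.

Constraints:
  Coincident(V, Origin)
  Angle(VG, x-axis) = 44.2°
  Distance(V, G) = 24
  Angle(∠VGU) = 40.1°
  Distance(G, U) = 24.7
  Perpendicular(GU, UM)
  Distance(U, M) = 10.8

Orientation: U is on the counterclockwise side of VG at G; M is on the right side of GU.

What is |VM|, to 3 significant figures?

27.0

V is at the origin; VG runs at 44.2° with length 24.0, so G = 24.0·(cos 44.2°, sin 44.2°) = (17.2, 16.7). ∠VGU = 40.1°, so GU runs at 44.2° + (180° − 40.1°) = 184° from the x-axis; with |GU| = 24.7, U = G + 24.7·(cos 184°, sin 184°) = (-7.43, 15.0). GU is perpendicular to UM; with |UM| = 10.8 on the right of GU, M = U + 10.8·(-0.0715, 0.997) = (-8.20, 25.7). Then |VM| = |M − V| = 27.0.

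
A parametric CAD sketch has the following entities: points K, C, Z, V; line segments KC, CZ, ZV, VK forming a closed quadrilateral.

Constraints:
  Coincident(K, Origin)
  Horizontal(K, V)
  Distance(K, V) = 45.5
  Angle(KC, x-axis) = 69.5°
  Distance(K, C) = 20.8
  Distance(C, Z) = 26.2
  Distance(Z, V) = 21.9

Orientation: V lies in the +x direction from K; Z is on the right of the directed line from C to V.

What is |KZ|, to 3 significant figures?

23.6

K is at the origin; KV is horizontal with |KV| = 45.5 and V in +x, so V = (45.5, 0). KC runs at 69.5° with |KC| = 20.8, so C = (7.28, 19.5). Z is determined by |CZ| = 26.2 and |ZV| = 21.9 together: it lies at the intersection of circle(C, 26.2) and circle(V, 21.9). With |CV| = 42.9, the foot of the radical line on CV is 23.9 from C and the perpendicular offset is √(26.2² − 23.9²) = 10.8. Taking the right-of-CV solution: Z = (23.6, -0.999).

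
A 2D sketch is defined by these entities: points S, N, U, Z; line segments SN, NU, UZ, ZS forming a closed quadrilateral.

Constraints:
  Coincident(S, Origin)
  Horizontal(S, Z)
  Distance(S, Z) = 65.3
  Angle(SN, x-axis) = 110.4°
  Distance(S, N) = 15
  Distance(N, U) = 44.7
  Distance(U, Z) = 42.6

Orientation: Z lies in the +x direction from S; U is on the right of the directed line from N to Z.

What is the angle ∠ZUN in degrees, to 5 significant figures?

110.91°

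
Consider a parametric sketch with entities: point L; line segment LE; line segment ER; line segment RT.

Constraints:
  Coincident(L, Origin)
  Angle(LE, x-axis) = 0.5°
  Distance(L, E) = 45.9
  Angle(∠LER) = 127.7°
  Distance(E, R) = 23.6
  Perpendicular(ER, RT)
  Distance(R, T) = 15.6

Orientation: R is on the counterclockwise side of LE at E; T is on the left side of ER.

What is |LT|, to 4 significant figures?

55.67

∠LER = 127.7°, so ER runs at 0.5° + (180° − 127.7°) = 52.80° from the x-axis; with |ER| = 23.6, R = E + 23.6·(cos 52.80°, sin 52.80°) = (60.17, 19.20). The perpendicularity gives RT at right angles to ER; with |RT| = 15.6 on the left of ER, T = R + 15.6·(-0.7965, 0.6046) = (47.74, 28.63). Then |LT| = |T − L| = 55.67.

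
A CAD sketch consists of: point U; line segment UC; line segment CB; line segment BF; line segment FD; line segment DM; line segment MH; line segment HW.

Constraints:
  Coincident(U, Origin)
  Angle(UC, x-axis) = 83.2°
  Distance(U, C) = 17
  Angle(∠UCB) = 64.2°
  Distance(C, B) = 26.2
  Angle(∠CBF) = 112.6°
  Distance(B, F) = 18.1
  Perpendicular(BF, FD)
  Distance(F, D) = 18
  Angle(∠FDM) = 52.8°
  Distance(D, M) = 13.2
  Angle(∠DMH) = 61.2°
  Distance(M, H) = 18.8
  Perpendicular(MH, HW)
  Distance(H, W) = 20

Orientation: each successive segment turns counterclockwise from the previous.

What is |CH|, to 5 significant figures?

41.097

U is at the origin; UC runs at 83.2° with length 17.0, so C = (2.0129, 16.880). ∠UCB = 64.2° gives CB at -161.00° from the x-axis; with |CB| = 26.2, B = (-22.760, 8.3505). ∠CBF = 112.6° gives BF at -93.600° from the x-axis; with |BF| = 18.1, F = (-23.896, -9.7138). The perpendicularity gives FD at right angles to BF, so FD runs at -3.6000°; with |FD| = 18.0, D = (-5.9317, -10.844). ∠FDM = 52.8° gives DM at 123.60° from the x-axis; with |DM| = 13.2, M = (-13.237, 0.15058). ∠DMH = 61.2° gives MH at -117.60° from the x-axis; with |MH| = 18.8, H = (-21.946, -16.510). Then |CH| = |H − C| = 41.097.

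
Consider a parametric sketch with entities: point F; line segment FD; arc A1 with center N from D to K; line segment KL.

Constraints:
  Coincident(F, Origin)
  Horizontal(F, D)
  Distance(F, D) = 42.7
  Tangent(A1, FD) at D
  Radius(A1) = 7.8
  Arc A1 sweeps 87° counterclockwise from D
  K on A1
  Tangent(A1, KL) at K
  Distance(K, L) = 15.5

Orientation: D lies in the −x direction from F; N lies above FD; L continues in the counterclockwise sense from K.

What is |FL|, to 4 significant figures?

41.06

F is at the origin; FD is horizontal with |FD| = 42.7 and D on the −x side, so D = (-42.70, 0.000). A1 meets FD tangentially, so ND is at right angles to FD, so N = D + (0, 7.8) = (-42.70, 7.800). On A1, D sits at bearing -90° from N; an 87° counterclockwise sweep puts K at bearing -3°, so K = N + 7.8·(cos -3°, sin -3°) = (-34.91, 7.392). A1 meets KL tangentially, so NK is at right angles to KL, so KL runs along (−sin -3°, cos -3°); with |KL| = 15.5, L = (-34.10, 22.87). Then |FL| = |L − F| = 41.06.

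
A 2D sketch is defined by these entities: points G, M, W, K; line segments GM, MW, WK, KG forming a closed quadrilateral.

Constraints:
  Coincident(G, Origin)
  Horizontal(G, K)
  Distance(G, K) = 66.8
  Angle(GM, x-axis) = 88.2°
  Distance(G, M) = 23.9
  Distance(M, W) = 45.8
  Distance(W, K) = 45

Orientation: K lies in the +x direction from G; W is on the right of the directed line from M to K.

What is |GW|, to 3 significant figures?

28.9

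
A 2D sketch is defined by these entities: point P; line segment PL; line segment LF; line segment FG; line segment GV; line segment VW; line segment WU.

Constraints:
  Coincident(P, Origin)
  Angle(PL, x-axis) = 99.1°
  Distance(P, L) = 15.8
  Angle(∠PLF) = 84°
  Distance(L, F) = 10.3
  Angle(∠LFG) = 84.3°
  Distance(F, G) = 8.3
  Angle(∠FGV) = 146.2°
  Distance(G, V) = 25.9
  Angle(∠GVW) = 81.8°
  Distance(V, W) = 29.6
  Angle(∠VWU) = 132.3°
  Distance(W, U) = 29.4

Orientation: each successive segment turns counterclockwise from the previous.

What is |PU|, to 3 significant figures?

46.5

∠GVW = 81.8° gives VW at 62.8° from the x-axis; with |VW| = 29.6, W = (25.1, 16.5). ∠VWU = 132.3° gives WU at 110° from the x-axis; with |WU| = 29.4, U = (14.8, 44.0). Then |PU| = |U − P| = 46.5.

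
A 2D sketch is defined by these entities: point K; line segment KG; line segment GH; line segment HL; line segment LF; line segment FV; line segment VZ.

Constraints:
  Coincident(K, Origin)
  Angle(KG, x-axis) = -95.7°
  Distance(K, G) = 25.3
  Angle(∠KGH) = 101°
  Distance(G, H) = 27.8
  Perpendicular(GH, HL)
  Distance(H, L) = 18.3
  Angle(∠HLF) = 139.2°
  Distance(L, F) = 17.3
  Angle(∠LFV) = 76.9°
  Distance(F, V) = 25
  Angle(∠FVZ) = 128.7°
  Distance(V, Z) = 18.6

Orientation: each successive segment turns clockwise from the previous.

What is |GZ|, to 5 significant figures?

9.4725

∠LFV = 76.9° gives FV at -48.600° from the x-axis; with |FV| = 25.0, V = (-5.3054, -14.190). ∠FVZ = 128.7° gives VZ at -99.900° from the x-axis; with |VZ| = 18.6, Z = (-8.5032, -32.513). Then |GZ| = |Z − G| = 9.4725.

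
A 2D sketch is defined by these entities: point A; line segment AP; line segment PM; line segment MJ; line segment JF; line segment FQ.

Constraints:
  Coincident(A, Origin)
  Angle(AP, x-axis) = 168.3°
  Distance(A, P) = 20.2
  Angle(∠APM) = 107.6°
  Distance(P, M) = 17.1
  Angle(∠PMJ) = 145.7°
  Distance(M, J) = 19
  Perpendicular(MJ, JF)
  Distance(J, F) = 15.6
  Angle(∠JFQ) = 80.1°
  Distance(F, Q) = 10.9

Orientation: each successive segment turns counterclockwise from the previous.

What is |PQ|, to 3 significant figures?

22.8

A is at the origin; AP runs at 168.3° with length 20.2, so P = (-19.8, 4.10). ∠APM = 107.6° gives PM at -119° from the x-axis; with |PM| = 17.1, M = (-28.1, -10.8). ∠PMJ = 145.7° gives MJ at -85.0° from the x-axis; with |MJ| = 19.0, J = (-26.5, -29.7). The perpendicularity gives JF at right angles to MJ, so JF runs at 5.00°; with |JF| = 15.6, F = (-11.0, -28.4). ∠JFQ = 80.1° gives FQ at 105° from the x-axis; with |FQ| = 10.9, Q = (-13.8, -17.9). Then |PQ| = |Q − P| = 22.8.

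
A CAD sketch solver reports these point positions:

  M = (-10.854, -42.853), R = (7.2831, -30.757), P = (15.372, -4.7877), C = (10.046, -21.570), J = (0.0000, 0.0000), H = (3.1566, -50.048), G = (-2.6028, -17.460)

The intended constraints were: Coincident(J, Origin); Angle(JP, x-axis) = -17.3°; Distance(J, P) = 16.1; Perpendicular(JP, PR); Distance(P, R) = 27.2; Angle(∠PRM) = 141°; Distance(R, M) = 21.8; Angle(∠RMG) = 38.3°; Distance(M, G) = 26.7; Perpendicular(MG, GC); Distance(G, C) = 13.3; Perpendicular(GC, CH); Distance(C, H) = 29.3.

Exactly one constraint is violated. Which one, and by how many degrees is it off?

Perpendicular(GC, CH) — off by 4.40°.

J = (0.00, 0.00) ✓; JP at -17.30° ✓; |JP| = 16.10 ✓; ∠(JP, PR) = 90.00° ✓; |PR| = 27.20 ✓; ∠PRM = 141.0° ✓; |RM| = 21.80 ✓; ∠RMG = 38.30° ✓; |MG| = 26.70 ✓; ∠(MG, GC) = 90.00° ✓; |GC| = 13.30 ✓; ∠(GC, CH) = 85.60° ✗; |CH| = 29.30 ✓.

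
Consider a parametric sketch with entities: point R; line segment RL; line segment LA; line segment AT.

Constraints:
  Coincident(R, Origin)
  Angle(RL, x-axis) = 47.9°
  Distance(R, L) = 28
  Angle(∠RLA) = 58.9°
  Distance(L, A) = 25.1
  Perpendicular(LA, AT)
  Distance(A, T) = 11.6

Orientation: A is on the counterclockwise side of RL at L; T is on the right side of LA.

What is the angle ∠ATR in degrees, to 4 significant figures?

16.65°

∠RLA = 58.9°, so LA runs at 47.9° + (180° − 58.9°) = 169.0° from the x-axis; with |LA| = 25.1, A = L + 25.1·(cos 169.0°, sin 169.0°) = (-5.867, 25.56). The perpendicularity gives AT at right angles to LA; with |AT| = 11.6 on the right of LA, T = A + 11.6·(0.1908, 0.9816) = (-3.654, 36.95). Then cos ∠ATR = TA·TR / (|TA||TR|), giving 16.65°.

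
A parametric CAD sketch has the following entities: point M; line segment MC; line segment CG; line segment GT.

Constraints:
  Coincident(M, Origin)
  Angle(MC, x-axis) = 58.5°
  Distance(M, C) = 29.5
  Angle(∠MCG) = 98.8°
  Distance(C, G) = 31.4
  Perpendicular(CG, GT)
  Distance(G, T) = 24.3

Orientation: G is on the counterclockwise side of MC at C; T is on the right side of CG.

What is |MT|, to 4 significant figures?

64.40

M is at the origin; MC runs at 58.5° with length 29.5, so C = 29.5·(cos 58.5°, sin 58.5°) = (15.41, 25.15). ∠MCG = 98.8°, so CG runs at 58.5° + (180° − 98.8°) = 139.7° from the x-axis; with |CG| = 31.4, G = C + 31.4·(cos 139.7°, sin 139.7°) = (-8.534, 45.46). CG is perpendicular to GT; with |GT| = 24.3 on the right of CG, T = G + 24.3·(0.6468, 0.7627) = (7.183, 63.99). Then |MT| = |T − M| = 64.40.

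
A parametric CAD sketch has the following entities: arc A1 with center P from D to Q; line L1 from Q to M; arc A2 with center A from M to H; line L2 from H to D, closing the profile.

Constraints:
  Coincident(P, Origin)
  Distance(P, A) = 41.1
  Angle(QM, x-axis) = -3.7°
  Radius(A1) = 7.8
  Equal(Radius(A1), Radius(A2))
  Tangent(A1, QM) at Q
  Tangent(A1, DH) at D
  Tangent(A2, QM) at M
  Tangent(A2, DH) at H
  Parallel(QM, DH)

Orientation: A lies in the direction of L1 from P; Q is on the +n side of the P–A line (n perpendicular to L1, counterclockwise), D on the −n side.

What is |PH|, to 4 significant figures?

41.83

The slot axis is L1's direction at -3.7°, so u = (cos -3.7°, sin -3.7°) = (0.9979, -0.06453) and n = (−sin -3.7°, cos -3.7°) = (0.06453, 0.9979). P is at the origin and A lies 41.1 along u from P, so A = 41.1·u = (41.01, -2.652). Tangency of A1 to both parallel lines with radius 7.8 puts Q and D at P ± 7.8·n: Q = (0.5034, 7.784), D = (-0.5034, -7.784). Equal radii place M and H the same way about A: M = A + 7.8·n = (41.52, 5.131), H = A − 7.8·n = (40.51, -10.44). Then |PH| = |H − P| = 41.83.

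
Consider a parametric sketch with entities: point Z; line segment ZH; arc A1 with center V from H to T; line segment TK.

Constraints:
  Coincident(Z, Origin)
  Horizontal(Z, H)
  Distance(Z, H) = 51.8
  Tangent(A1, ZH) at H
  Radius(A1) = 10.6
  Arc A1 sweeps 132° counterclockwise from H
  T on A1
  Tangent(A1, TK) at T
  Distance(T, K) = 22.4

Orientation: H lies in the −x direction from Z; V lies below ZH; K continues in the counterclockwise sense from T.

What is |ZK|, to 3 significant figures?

56.4

Z is at the origin; ZH is horizontal with |ZH| = 51.8 and H on the −x side, so H = (-51.8, 0.00). Tangency of A1 to ZH means the radius VH is perpendicular to ZH, so V = H + (0, -10.6) = (-51.8, -10.6). On A1, H sits at bearing 90° from V; a 132° counterclockwise sweep puts T at bearing 222°, so T = V + 10.6·(cos 222°, sin 222°) = (-59.7, -17.7). A1 meets TK tangentially, so VT is at right angles to TK, so TK runs along (−sin 222°, cos 222°); with |TK| = 22.4, K = (-44.7, -34.3). Then |ZK| = |K − Z| = 56.4.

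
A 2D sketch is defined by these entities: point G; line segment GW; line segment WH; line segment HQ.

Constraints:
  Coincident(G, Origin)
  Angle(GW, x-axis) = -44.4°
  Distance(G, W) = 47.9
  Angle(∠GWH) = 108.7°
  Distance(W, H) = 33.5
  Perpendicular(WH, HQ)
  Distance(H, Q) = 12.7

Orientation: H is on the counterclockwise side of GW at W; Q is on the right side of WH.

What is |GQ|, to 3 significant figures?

75.9

G is at the origin; GW runs at -44.4° with length 47.9, so W = 47.9·(cos -44.4°, sin -44.4°) = (34.2, -33.5). ∠GWH = 108.7°, so WH runs at -44.4° + (180° − 108.7°) = 26.9° from the x-axis; with |WH| = 33.5, H = W + 33.5·(cos 26.9°, sin 26.9°) = (64.1, -18.4). The perpendicularity gives HQ at right angles to WH; with |HQ| = 12.7 on the right of WH, Q = H + 12.7·(0.452, -0.892) = (69.8, -29.7). Then |GQ| = |Q − G| = 75.9.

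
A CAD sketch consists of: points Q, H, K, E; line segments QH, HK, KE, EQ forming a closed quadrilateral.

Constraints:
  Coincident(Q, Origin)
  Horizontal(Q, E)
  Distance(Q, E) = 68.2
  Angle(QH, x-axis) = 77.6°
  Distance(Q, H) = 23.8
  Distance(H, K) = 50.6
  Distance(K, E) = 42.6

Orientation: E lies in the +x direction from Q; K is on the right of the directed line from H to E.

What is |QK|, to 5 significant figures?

36.905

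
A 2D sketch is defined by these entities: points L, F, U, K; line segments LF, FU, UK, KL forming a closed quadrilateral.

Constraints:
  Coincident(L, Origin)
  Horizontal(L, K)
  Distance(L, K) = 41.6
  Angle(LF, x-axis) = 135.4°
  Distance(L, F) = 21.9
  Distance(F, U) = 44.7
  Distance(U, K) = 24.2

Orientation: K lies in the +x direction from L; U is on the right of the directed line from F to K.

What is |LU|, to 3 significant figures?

23.2

L is at the origin; LK is horizontal with |LK| = 41.6 and K in +x, so K = (41.6, 0). LF runs at 135.4° with |LF| = 21.9, so F = (-15.6, 15.4). U is determined by |FU| = 44.7 and |UK| = 24.2 together: it lies at the intersection of circle(F, 44.7) and circle(K, 24.2). With |FK| = 59.2, the foot of the radical line on FK is 41.5 from F and the perpendicular offset is √(44.7² − 41.5²) = 16.5. Taking the right-of-FK solution: U = (20.2, -11.4).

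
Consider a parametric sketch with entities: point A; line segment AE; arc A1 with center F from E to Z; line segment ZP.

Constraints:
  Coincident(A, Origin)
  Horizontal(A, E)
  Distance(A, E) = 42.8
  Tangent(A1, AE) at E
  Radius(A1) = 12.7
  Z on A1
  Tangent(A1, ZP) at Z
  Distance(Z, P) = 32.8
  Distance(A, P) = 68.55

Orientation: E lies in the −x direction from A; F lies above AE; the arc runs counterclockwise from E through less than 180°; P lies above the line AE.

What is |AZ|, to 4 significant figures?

37.57

A is at the origin; A and E share the same y with |AE| = 42.8 and E on the −x side, so E = (-42.80, 0.000). Tangency of A1 to AE means the radius FE is perpendicular to AE, so F = E + (0, 12.7) = (-42.80, 12.70). Since FZ ⟂ ZP (tangency), |FP| = √(12.7² + 32.8²) = 35.17 regardless of where Z sits on A1. So P lies on both circle(A, 68.55) and circle(F, 35.17); the above-AE intersection is P = (-49.73, 47.18). Z is the foot of the tangent from P: Z = (-32.09, 19.53).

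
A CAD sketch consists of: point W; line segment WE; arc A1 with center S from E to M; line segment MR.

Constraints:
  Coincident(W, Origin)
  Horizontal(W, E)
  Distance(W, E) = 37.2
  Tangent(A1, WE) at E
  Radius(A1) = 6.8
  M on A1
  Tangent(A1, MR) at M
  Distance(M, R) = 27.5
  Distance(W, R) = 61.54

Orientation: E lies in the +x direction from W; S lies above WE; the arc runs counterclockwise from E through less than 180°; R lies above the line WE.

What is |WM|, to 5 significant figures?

43.697

W is at the origin; W and E share the same y with |WE| = 37.2 and E on the +x side, so E = (37.200, 0.0000). A1 meets WE tangentially, so SE is at right angles to WE, so S = E + (0, 6.8) = (37.200, 6.8000). Since SM ⟂ MR (tangency), |SR| = √(6.8² + 27.5²) = 28.328 regardless of where M sits on A1. So R lies on both circle(W, 61.54) and circle(S, 28.328); the above-WE intersection is R = (53.914, 29.672). M is the foot of the tangent from R: M = (43.493, 4.2230).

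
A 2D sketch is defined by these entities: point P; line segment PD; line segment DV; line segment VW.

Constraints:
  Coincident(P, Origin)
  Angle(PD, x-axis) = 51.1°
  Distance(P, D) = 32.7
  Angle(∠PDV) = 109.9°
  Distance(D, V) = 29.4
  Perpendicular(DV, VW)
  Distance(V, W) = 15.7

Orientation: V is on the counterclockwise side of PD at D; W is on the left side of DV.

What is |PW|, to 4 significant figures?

43.23

P is at the origin; PD runs at 51.1° with length 32.7, so D = 32.7·(cos 51.1°, sin 51.1°) = (20.53, 25.45). ∠PDV = 109.9°, so DV runs at 51.1° + (180° − 109.9°) = 121.2° from the x-axis; with |DV| = 29.4, V = D + 29.4·(cos 121.2°, sin 121.2°) = (5.304, 50.60). The perpendicularity gives VW at right angles to DV; with |VW| = 15.7 on the left of DV, W = V + 15.7·(-0.8554, -0.5180) = (-8.125, 42.46). Then |PW| = |W − P| = 43.23.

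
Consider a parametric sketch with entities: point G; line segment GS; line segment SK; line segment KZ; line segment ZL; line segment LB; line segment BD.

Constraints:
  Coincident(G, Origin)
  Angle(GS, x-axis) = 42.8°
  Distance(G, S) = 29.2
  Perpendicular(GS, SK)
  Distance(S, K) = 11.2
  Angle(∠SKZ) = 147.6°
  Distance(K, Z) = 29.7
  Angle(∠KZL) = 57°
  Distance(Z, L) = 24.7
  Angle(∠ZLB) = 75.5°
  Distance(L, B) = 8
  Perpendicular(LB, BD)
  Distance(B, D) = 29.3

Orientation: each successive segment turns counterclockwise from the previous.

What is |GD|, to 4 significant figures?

44.26

G is at the origin; GS runs at 42.8° with length 29.2, so S = (21.42, 19.84). GS ⟂ SK, so SK runs at 132.8°; with |SK| = 11.2, K = (13.82, 28.06). ∠SKZ = 147.6° gives KZ at 165.2° from the x-axis; with |KZ| = 29.7, Z = (-14.90, 35.64). ∠KZL = 57.0° gives ZL at -71.80° from the x-axis; with |ZL| = 24.7, L = (-7.185, 12.18). ∠ZLB = 75.5° gives LB at 32.70° from the x-axis; with |LB| = 8.0, B = (-0.4527, 16.50). LB is perpendicular to BD, so BD runs at 122.7°; with |BD| = 29.3, D = (-16.28, 41.16). Then |GD| = |D − G| = 44.26.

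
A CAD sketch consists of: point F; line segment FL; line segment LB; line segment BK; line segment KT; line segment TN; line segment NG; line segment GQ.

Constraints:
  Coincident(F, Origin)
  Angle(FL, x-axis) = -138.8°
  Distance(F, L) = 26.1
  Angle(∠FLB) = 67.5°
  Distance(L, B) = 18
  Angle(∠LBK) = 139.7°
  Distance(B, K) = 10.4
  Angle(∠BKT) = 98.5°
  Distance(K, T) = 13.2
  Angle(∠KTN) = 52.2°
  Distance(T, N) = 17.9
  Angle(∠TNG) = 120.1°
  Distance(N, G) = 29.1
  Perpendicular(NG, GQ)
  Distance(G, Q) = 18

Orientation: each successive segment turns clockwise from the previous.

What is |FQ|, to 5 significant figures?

48.867

F is at the origin; FL runs at -138.8° with length 26.1, so L = (-19.638, -17.192). ∠FLB = 67.5° gives LB at 108.70° from the x-axis; with |LB| = 18.0, B = (-25.409, -0.14201). ∠LBK = 139.7° gives BK at 68.400° from the x-axis; with |BK| = 10.4, K = (-21.581, 9.5277). ∠BKT = 98.5° gives KT at -13.100° from the x-axis; with |KT| = 13.2, T = (-8.7241, 6.5359). ∠KTN = 52.2° gives TN at -140.90° from the x-axis; with |TN| = 17.9, N = (-22.615, -4.7532). ∠TNG = 120.1° gives NG at 159.20° from the x-axis; with |NG| = 29.1, G = (-49.819, 5.5804). The perpendicularity gives GQ at right angles to NG, so GQ runs at 69.200°; with |GQ| = 18.0, Q = (-43.427, 22.407). Then |FQ| = |Q − F| = 48.867.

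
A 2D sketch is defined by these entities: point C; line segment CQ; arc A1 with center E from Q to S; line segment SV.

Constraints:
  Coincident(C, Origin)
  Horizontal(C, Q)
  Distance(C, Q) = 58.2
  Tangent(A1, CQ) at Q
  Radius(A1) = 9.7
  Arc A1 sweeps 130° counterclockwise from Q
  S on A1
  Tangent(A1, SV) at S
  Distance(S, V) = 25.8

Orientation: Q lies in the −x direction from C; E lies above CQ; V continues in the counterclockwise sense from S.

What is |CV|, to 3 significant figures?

76.2

On A1, Q sits at bearing -90° from E; a 130° counterclockwise sweep puts S at bearing 40°, so S = E + 9.7·(cos 40°, sin 40°) = (-50.8, 15.9). A1 meets SV tangentially, so ES is at right angles to SV, so SV runs along (−sin 40°, cos 40°); with |SV| = 25.8, V = (-67.4, 35.7). Then |CV| = |V − C| = 76.2.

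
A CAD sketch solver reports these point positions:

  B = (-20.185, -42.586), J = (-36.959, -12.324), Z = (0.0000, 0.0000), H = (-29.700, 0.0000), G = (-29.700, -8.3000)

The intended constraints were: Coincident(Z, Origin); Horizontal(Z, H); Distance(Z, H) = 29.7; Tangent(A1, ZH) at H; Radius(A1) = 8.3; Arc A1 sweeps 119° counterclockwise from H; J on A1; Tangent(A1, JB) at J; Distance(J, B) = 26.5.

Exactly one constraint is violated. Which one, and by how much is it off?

Distance(J, B) = 26.5 — off by 8.10.

Z = (0.00, 0.00) ✓; Z.y = 0.00, H.y = 0.00 ✓; |ZH| = 29.70 ✓; ∠(GH, HZ) = 90.00° ✓; |GH| = 8.300 ✓; bearing(G→J) − bearing(G→H) = 119.0° ✓; |GJ| = 8.300 ✓; ∠(GJ, JB) = 90.00° ✓; |JB| = 34.60 ✗.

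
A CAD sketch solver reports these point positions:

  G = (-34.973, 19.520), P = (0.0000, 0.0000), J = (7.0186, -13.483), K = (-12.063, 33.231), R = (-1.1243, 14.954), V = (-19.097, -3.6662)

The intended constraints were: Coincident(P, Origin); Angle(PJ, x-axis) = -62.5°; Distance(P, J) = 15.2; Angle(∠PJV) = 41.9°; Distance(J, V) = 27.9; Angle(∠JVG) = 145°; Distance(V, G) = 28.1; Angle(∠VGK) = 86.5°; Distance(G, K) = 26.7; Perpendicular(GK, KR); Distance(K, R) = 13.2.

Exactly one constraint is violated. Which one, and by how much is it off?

Distance(K, R) = 13.2 — off by 8.10.

P = (0.00, 0.00) ✓; PJ at -62.50° ✓; |PJ| = 15.20 ✓; ∠PJV = 41.90° ✓; |JV| = 27.90 ✓; ∠JVG = 145.0° ✓; |VG| = 28.10 ✓; ∠VGK = 86.50° ✓; |GK| = 26.70 ✓; ∠(GK, KR) = 90.00° ✓; |KR| = 21.30 ✗.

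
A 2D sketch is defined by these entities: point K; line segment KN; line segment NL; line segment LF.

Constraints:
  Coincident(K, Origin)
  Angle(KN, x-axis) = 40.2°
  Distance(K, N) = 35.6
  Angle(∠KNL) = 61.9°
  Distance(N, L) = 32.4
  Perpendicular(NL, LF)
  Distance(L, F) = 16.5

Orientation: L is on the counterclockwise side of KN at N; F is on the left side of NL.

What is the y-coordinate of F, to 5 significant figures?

19.627

K is at the origin; KN runs at 40.2° with length 35.6, so N = 35.6·(cos 40.2°, sin 40.2°) = (27.191, 22.978). ∠KNL = 61.9°, so NL runs at 40.2° + (180° − 61.9°) = 158.30° from the x-axis; with |NL| = 32.4, L = N + 32.4·(cos 158.30°, sin 158.30°) = (-2.9128, 34.958). NL is perpendicular to LF; with |LF| = 16.5 on the left of NL, F = L + 16.5·(-0.36975, -0.92913) = (-9.0136, 19.627). So F.y = 19.627.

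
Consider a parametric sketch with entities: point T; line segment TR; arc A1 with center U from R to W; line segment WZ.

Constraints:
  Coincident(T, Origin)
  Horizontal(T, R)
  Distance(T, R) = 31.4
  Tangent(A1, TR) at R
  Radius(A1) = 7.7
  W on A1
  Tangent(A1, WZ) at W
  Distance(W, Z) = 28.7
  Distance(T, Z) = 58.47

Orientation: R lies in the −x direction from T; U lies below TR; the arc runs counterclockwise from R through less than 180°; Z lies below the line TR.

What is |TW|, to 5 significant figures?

38.834

T is at the origin; TR is horizontal with |TR| = 31.4 and R on the −x side, so R = (-31.400, 0.0000). Tangency of A1 to TR means the radius UR is perpendicular to TR, so U = R + (0, -7.7) = (-31.400, -7.7000). Since UW ⟂ WZ (tangency), |UZ| = √(7.7² + 28.7²) = 29.715 regardless of where W sits on A1. So Z lies on both circle(T, 58.47) and circle(U, 29.715); the below-TR intersection is Z = (-49.322, -31.402). W is the foot of the tangent from Z: W = (-38.535, -4.8061).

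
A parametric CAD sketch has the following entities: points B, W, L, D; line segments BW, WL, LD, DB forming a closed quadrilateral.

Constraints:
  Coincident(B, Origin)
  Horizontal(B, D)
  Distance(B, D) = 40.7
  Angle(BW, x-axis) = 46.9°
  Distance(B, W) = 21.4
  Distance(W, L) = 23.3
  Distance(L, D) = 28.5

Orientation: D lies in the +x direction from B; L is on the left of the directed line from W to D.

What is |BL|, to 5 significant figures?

44.300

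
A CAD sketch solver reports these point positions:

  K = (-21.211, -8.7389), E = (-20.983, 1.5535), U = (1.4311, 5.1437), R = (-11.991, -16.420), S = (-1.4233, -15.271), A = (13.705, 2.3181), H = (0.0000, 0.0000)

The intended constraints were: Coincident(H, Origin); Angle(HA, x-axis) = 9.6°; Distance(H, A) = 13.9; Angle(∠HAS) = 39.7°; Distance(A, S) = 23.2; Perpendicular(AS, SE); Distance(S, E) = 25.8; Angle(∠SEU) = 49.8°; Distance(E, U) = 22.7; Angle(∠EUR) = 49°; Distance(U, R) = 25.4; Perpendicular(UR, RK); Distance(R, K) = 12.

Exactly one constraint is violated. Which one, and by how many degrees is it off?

Perpendicular(UR, RK) — off by 7.90°.

H = (0.00, 0.00) ✓; HA at 9.600° ✓; |HA| = 13.90 ✓; ∠HAS = 39.70° ✓; |AS| = 23.20 ✓; ∠(AS, SE) = 90.00° ✓; |SE| = 25.80 ✓; ∠SEU = 49.80° ✓; |EU| = 22.70 ✓; ∠EUR = 49.00° ✓; |UR| = 25.40 ✓; ∠(UR, RK) = 97.90° ✗; |RK| = 12.00 ✓.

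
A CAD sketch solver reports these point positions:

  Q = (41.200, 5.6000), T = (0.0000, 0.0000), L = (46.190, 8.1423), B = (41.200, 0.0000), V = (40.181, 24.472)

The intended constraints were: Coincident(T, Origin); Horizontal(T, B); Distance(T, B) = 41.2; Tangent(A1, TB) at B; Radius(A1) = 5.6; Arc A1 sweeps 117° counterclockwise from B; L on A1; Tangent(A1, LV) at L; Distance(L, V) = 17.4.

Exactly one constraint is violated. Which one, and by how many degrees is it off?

Tangent(A1, LV) at L — off by 6.80°.

T = (0.00, 0.00) ✓; T.y = 0.00, B.y = 0.00 ✓; |TB| = 41.20 ✓; ∠(QB, BT) = 90.00° ✓; |QB| = 5.600 ✓; bearing(Q→L) − bearing(Q→B) = 117.0° ✓; |QL| = 5.600 ✓; ∠(QL, LV) = 96.80° ✗; |LV| = 17.40 ✓.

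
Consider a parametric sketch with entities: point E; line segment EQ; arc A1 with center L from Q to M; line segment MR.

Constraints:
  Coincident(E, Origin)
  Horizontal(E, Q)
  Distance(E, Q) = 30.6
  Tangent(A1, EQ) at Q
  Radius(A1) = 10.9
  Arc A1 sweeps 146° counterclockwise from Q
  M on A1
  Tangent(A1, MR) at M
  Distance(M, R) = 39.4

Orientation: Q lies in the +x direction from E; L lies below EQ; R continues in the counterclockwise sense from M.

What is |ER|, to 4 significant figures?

70.92

E is at the origin; EQ is horizontal with |EQ| = 30.6 and Q on the +x side, so Q = (30.60, 0.000). Since A1 is tangent to EQ there, LQ ⟂ EQ, so L = Q + (0, -10.9) = (30.60, -10.90). On A1, Q sits at bearing 90° from L; a 146° counterclockwise sweep puts M at bearing 236°, so M = L + 10.9·(cos 236°, sin 236°) = (24.50, -19.94). Tangency of A1 to MR means the radius LM is perpendicular to MR, so MR runs along (−sin 236°, cos 236°); with |MR| = 39.4, R = (57.17, -41.97). Then |ER| = |R − E| = 70.92.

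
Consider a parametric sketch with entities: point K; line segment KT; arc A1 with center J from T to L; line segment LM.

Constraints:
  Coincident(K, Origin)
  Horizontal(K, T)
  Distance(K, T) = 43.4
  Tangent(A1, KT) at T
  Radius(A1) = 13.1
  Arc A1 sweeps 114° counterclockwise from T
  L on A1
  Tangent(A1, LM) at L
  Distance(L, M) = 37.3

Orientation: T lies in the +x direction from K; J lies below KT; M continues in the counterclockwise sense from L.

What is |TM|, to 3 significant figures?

52.6

K is at the origin; KT is horizontal with |KT| = 43.4 and T on the +x side, so T = (43.4, 0.00). Tangency of A1 to KT means the radius JT is perpendicular to KT, so J = T + (0, -13.1) = (43.4, -13.1). On A1, T sits at bearing 90° from J; a 114° counterclockwise sweep puts L at bearing 204°, so L = J + 13.1·(cos 204°, sin 204°) = (31.4, -18.4). The tangent condition forces JL to be normal to LM, so LM runs along (−sin 204°, cos 204°); with |LM| = 37.3, M = (46.6, -52.5). Then |TM| = |M − T| = 52.6.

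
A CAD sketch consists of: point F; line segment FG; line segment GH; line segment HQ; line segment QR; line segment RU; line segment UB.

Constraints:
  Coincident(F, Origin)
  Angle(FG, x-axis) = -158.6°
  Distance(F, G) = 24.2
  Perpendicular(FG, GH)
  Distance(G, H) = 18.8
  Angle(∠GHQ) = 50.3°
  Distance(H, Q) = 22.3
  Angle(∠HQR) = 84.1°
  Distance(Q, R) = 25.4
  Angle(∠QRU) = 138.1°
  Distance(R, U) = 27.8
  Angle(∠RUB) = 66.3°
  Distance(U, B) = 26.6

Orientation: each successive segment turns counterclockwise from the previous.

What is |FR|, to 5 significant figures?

28.446

F is at the origin; FG runs at -158.6° with length 24.2, so G = (-22.532, -8.8300). FG ⟂ GH, so GH runs at -68.600°; with |GH| = 18.8, H = (-15.672, -26.334). ∠GHQ = 50.3° gives HQ at 61.100° from the x-axis; with |HQ| = 22.3, Q = (-4.8947, -6.8110). ∠HQR = 84.1° gives QR at 157.00° from the x-axis; with |QR| = 25.4, R = (-28.275, 3.1136). Then |FR| = |R − F| = 28.446.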